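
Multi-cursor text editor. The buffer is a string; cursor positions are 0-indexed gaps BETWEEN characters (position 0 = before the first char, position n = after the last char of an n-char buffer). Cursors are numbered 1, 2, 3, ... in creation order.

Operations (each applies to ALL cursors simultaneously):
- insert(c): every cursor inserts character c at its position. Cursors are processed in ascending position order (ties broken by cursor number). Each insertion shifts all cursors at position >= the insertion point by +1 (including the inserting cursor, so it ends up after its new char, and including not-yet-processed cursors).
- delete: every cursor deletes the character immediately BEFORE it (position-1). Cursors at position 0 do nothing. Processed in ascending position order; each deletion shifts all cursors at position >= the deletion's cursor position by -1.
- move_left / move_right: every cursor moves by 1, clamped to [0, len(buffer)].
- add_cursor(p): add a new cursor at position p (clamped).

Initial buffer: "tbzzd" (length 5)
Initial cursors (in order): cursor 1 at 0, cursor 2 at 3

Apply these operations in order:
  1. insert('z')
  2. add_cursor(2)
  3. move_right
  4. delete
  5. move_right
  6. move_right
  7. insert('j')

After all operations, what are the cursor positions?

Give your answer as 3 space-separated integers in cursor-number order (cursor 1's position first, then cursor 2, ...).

After op 1 (insert('z')): buffer="ztbzzzd" (len 7), cursors c1@1 c2@5, authorship 1...2..
After op 2 (add_cursor(2)): buffer="ztbzzzd" (len 7), cursors c1@1 c3@2 c2@5, authorship 1...2..
After op 3 (move_right): buffer="ztbzzzd" (len 7), cursors c1@2 c3@3 c2@6, authorship 1...2..
After op 4 (delete): buffer="zzzd" (len 4), cursors c1@1 c3@1 c2@3, authorship 1.2.
After op 5 (move_right): buffer="zzzd" (len 4), cursors c1@2 c3@2 c2@4, authorship 1.2.
After op 6 (move_right): buffer="zzzd" (len 4), cursors c1@3 c3@3 c2@4, authorship 1.2.
After op 7 (insert('j')): buffer="zzzjjdj" (len 7), cursors c1@5 c3@5 c2@7, authorship 1.213.2

Answer: 5 7 5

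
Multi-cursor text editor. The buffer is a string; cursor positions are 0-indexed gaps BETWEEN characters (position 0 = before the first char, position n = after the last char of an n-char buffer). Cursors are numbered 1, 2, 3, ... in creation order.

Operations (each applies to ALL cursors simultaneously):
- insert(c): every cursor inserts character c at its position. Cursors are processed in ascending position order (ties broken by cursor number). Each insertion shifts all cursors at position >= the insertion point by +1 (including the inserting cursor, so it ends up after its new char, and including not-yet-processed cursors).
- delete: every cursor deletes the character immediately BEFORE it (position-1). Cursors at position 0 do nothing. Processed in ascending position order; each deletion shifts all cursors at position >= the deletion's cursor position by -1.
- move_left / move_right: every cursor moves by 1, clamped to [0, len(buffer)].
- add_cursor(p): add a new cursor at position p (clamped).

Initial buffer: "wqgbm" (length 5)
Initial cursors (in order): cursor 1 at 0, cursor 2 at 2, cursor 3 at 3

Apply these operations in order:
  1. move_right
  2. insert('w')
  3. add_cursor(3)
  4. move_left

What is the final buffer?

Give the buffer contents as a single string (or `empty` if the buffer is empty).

After op 1 (move_right): buffer="wqgbm" (len 5), cursors c1@1 c2@3 c3@4, authorship .....
After op 2 (insert('w')): buffer="wwqgwbwm" (len 8), cursors c1@2 c2@5 c3@7, authorship .1..2.3.
After op 3 (add_cursor(3)): buffer="wwqgwbwm" (len 8), cursors c1@2 c4@3 c2@5 c3@7, authorship .1..2.3.
After op 4 (move_left): buffer="wwqgwbwm" (len 8), cursors c1@1 c4@2 c2@4 c3@6, authorship .1..2.3.

Answer: wwqgwbwm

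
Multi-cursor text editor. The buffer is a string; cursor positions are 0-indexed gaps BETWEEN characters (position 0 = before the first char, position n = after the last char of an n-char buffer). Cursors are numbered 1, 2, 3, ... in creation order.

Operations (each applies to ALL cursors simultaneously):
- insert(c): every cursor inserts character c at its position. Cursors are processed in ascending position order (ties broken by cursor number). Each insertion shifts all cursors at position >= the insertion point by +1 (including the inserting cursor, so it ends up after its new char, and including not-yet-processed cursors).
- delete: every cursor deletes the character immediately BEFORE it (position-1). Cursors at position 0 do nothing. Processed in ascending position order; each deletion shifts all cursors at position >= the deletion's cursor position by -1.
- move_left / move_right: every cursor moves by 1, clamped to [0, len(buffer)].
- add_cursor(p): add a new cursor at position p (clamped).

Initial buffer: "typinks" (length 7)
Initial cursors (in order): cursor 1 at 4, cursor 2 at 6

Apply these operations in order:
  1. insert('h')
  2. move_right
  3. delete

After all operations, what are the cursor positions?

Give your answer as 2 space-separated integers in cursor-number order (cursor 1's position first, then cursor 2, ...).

After op 1 (insert('h')): buffer="typihnkhs" (len 9), cursors c1@5 c2@8, authorship ....1..2.
After op 2 (move_right): buffer="typihnkhs" (len 9), cursors c1@6 c2@9, authorship ....1..2.
After op 3 (delete): buffer="typihkh" (len 7), cursors c1@5 c2@7, authorship ....1.2

Answer: 5 7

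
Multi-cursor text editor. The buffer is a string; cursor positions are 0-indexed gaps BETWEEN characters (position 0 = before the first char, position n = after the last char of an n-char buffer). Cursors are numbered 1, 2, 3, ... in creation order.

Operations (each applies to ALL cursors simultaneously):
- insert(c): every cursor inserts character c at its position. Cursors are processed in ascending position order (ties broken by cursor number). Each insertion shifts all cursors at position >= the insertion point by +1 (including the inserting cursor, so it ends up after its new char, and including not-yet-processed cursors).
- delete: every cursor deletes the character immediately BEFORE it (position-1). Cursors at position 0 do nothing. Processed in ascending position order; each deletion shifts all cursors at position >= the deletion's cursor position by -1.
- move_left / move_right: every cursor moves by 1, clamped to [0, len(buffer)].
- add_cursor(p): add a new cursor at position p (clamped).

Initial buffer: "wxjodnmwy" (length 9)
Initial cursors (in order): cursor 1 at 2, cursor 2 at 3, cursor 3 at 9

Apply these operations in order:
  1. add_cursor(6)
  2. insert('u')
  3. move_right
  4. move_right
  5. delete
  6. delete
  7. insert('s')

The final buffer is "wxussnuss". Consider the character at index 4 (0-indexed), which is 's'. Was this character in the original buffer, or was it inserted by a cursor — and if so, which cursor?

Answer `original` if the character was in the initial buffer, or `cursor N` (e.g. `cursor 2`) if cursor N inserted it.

Answer: cursor 2

Derivation:
After op 1 (add_cursor(6)): buffer="wxjodnmwy" (len 9), cursors c1@2 c2@3 c4@6 c3@9, authorship .........
After op 2 (insert('u')): buffer="wxujuodnumwyu" (len 13), cursors c1@3 c2@5 c4@9 c3@13, authorship ..1.2...4...3
After op 3 (move_right): buffer="wxujuodnumwyu" (len 13), cursors c1@4 c2@6 c4@10 c3@13, authorship ..1.2...4...3
After op 4 (move_right): buffer="wxujuodnumwyu" (len 13), cursors c1@5 c2@7 c4@11 c3@13, authorship ..1.2...4...3
After op 5 (delete): buffer="wxujonumy" (len 9), cursors c1@4 c2@5 c4@8 c3@9, authorship ..1...4..
After op 6 (delete): buffer="wxunu" (len 5), cursors c1@3 c2@3 c3@5 c4@5, authorship ..1.4
After op 7 (insert('s')): buffer="wxussnuss" (len 9), cursors c1@5 c2@5 c3@9 c4@9, authorship ..112.434
Authorship (.=original, N=cursor N): . . 1 1 2 . 4 3 4
Index 4: author = 2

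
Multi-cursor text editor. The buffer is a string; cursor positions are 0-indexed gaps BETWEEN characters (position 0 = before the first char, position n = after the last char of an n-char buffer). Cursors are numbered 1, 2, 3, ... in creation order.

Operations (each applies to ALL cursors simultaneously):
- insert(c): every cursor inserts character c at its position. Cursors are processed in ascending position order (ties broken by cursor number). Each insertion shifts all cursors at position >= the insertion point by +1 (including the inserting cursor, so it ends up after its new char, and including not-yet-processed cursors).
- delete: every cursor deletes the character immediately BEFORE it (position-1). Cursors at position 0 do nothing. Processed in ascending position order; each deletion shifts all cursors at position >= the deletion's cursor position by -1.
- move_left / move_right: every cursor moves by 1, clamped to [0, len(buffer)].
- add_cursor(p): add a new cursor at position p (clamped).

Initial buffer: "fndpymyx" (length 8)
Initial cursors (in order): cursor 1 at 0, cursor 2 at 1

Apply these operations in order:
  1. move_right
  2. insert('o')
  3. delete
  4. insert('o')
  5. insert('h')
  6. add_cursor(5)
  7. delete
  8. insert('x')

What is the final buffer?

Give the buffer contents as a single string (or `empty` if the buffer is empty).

Answer: foxnxxdpymyx

Derivation:
After op 1 (move_right): buffer="fndpymyx" (len 8), cursors c1@1 c2@2, authorship ........
After op 2 (insert('o')): buffer="fonodpymyx" (len 10), cursors c1@2 c2@4, authorship .1.2......
After op 3 (delete): buffer="fndpymyx" (len 8), cursors c1@1 c2@2, authorship ........
After op 4 (insert('o')): buffer="fonodpymyx" (len 10), cursors c1@2 c2@4, authorship .1.2......
After op 5 (insert('h')): buffer="fohnohdpymyx" (len 12), cursors c1@3 c2@6, authorship .11.22......
After op 6 (add_cursor(5)): buffer="fohnohdpymyx" (len 12), cursors c1@3 c3@5 c2@6, authorship .11.22......
After op 7 (delete): buffer="fondpymyx" (len 9), cursors c1@2 c2@3 c3@3, authorship .1.......
After op 8 (insert('x')): buffer="foxnxxdpymyx" (len 12), cursors c1@3 c2@6 c3@6, authorship .11.23......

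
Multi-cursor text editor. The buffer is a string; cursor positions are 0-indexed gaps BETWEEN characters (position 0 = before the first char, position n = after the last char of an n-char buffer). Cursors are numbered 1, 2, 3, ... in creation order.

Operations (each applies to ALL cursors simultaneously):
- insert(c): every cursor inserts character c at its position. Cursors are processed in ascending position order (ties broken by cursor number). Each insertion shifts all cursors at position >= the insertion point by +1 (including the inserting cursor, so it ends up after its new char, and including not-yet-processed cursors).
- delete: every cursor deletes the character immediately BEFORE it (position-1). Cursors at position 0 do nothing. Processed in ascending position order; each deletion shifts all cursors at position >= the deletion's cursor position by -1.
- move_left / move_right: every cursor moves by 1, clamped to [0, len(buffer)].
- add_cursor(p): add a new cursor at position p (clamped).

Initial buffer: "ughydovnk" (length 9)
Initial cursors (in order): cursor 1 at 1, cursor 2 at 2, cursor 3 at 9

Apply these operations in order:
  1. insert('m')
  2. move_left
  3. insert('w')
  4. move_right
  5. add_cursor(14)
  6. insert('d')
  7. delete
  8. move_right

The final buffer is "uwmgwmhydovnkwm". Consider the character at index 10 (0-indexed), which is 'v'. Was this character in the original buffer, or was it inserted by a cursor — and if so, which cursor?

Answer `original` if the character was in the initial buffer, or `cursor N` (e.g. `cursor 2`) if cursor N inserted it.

Answer: original

Derivation:
After op 1 (insert('m')): buffer="umgmhydovnkm" (len 12), cursors c1@2 c2@4 c3@12, authorship .1.2.......3
After op 2 (move_left): buffer="umgmhydovnkm" (len 12), cursors c1@1 c2@3 c3@11, authorship .1.2.......3
After op 3 (insert('w')): buffer="uwmgwmhydovnkwm" (len 15), cursors c1@2 c2@5 c3@14, authorship .11.22.......33
After op 4 (move_right): buffer="uwmgwmhydovnkwm" (len 15), cursors c1@3 c2@6 c3@15, authorship .11.22.......33
After op 5 (add_cursor(14)): buffer="uwmgwmhydovnkwm" (len 15), cursors c1@3 c2@6 c4@14 c3@15, authorship .11.22.......33
After op 6 (insert('d')): buffer="uwmdgwmdhydovnkwdmd" (len 19), cursors c1@4 c2@8 c4@17 c3@19, authorship .111.222.......3433
After op 7 (delete): buffer="uwmgwmhydovnkwm" (len 15), cursors c1@3 c2@6 c4@14 c3@15, authorship .11.22.......33
After op 8 (move_right): buffer="uwmgwmhydovnkwm" (len 15), cursors c1@4 c2@7 c3@15 c4@15, authorship .11.22.......33
Authorship (.=original, N=cursor N): . 1 1 . 2 2 . . . . . . . 3 3
Index 10: author = original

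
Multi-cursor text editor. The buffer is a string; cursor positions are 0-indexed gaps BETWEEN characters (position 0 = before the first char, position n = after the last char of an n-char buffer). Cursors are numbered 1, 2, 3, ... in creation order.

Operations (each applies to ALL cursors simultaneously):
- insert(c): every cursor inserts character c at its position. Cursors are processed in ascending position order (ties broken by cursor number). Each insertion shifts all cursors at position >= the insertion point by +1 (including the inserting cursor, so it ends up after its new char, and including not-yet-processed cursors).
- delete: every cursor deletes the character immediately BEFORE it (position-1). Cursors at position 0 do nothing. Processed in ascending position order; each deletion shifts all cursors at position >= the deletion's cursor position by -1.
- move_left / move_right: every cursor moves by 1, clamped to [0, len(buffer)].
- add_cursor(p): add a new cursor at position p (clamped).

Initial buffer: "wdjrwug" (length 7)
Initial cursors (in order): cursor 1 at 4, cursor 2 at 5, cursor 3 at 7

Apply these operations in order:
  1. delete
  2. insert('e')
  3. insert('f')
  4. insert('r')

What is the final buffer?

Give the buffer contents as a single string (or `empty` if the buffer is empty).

After op 1 (delete): buffer="wdju" (len 4), cursors c1@3 c2@3 c3@4, authorship ....
After op 2 (insert('e')): buffer="wdjeeue" (len 7), cursors c1@5 c2@5 c3@7, authorship ...12.3
After op 3 (insert('f')): buffer="wdjeeffuef" (len 10), cursors c1@7 c2@7 c3@10, authorship ...1212.33
After op 4 (insert('r')): buffer="wdjeeffrruefr" (len 13), cursors c1@9 c2@9 c3@13, authorship ...121212.333

Answer: wdjeeffrruefr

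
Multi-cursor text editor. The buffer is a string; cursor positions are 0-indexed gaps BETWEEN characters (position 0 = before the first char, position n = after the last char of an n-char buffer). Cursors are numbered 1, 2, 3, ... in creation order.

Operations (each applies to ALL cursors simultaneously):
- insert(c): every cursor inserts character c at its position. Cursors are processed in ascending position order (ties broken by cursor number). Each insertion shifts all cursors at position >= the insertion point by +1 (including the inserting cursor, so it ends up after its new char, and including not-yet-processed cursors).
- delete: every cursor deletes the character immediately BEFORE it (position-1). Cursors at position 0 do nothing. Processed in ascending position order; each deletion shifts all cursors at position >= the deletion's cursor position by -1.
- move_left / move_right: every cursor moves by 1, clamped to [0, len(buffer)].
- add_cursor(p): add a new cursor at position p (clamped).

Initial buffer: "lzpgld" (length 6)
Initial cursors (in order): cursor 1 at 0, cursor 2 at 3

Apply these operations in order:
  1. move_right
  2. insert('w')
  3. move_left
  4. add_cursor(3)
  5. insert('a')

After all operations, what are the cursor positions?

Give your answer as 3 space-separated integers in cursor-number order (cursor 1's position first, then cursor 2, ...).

After op 1 (move_right): buffer="lzpgld" (len 6), cursors c1@1 c2@4, authorship ......
After op 2 (insert('w')): buffer="lwzpgwld" (len 8), cursors c1@2 c2@6, authorship .1...2..
After op 3 (move_left): buffer="lwzpgwld" (len 8), cursors c1@1 c2@5, authorship .1...2..
After op 4 (add_cursor(3)): buffer="lwzpgwld" (len 8), cursors c1@1 c3@3 c2@5, authorship .1...2..
After op 5 (insert('a')): buffer="lawzapgawld" (len 11), cursors c1@2 c3@5 c2@8, authorship .11.3..22..

Answer: 2 8 5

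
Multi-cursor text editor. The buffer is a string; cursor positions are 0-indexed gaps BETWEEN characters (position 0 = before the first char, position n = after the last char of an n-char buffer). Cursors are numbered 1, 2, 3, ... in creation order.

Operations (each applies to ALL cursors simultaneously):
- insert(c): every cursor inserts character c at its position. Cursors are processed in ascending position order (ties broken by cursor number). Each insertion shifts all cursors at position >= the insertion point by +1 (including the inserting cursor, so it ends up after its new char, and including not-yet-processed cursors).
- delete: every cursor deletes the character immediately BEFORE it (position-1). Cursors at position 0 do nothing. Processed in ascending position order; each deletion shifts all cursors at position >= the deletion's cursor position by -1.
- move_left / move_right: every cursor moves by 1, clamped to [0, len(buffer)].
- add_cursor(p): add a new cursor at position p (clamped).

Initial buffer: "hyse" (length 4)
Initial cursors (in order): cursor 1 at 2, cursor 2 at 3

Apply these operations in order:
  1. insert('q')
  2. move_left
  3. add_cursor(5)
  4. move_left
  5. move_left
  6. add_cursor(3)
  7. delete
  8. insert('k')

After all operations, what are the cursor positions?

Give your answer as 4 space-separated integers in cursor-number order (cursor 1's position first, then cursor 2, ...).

After op 1 (insert('q')): buffer="hyqsqe" (len 6), cursors c1@3 c2@5, authorship ..1.2.
After op 2 (move_left): buffer="hyqsqe" (len 6), cursors c1@2 c2@4, authorship ..1.2.
After op 3 (add_cursor(5)): buffer="hyqsqe" (len 6), cursors c1@2 c2@4 c3@5, authorship ..1.2.
After op 4 (move_left): buffer="hyqsqe" (len 6), cursors c1@1 c2@3 c3@4, authorship ..1.2.
After op 5 (move_left): buffer="hyqsqe" (len 6), cursors c1@0 c2@2 c3@3, authorship ..1.2.
After op 6 (add_cursor(3)): buffer="hyqsqe" (len 6), cursors c1@0 c2@2 c3@3 c4@3, authorship ..1.2.
After op 7 (delete): buffer="sqe" (len 3), cursors c1@0 c2@0 c3@0 c4@0, authorship .2.
After op 8 (insert('k')): buffer="kkkksqe" (len 7), cursors c1@4 c2@4 c3@4 c4@4, authorship 1234.2.

Answer: 4 4 4 4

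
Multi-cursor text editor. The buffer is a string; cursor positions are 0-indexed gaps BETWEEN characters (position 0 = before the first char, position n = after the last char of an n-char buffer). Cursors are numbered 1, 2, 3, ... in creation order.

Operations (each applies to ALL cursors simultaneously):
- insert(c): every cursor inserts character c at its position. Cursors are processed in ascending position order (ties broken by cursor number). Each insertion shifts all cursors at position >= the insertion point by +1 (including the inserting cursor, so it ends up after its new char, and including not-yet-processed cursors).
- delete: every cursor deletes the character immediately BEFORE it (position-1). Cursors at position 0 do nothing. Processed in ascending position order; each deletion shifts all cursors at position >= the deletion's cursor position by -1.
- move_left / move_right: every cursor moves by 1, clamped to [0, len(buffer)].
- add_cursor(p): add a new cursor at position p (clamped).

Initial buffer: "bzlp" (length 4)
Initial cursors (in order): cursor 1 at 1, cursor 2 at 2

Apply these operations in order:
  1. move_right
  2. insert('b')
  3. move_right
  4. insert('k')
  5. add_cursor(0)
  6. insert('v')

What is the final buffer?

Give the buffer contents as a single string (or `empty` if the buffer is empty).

Answer: vbzblkvbpkv

Derivation:
After op 1 (move_right): buffer="bzlp" (len 4), cursors c1@2 c2@3, authorship ....
After op 2 (insert('b')): buffer="bzblbp" (len 6), cursors c1@3 c2@5, authorship ..1.2.
After op 3 (move_right): buffer="bzblbp" (len 6), cursors c1@4 c2@6, authorship ..1.2.
After op 4 (insert('k')): buffer="bzblkbpk" (len 8), cursors c1@5 c2@8, authorship ..1.12.2
After op 5 (add_cursor(0)): buffer="bzblkbpk" (len 8), cursors c3@0 c1@5 c2@8, authorship ..1.12.2
After op 6 (insert('v')): buffer="vbzblkvbpkv" (len 11), cursors c3@1 c1@7 c2@11, authorship 3..1.112.22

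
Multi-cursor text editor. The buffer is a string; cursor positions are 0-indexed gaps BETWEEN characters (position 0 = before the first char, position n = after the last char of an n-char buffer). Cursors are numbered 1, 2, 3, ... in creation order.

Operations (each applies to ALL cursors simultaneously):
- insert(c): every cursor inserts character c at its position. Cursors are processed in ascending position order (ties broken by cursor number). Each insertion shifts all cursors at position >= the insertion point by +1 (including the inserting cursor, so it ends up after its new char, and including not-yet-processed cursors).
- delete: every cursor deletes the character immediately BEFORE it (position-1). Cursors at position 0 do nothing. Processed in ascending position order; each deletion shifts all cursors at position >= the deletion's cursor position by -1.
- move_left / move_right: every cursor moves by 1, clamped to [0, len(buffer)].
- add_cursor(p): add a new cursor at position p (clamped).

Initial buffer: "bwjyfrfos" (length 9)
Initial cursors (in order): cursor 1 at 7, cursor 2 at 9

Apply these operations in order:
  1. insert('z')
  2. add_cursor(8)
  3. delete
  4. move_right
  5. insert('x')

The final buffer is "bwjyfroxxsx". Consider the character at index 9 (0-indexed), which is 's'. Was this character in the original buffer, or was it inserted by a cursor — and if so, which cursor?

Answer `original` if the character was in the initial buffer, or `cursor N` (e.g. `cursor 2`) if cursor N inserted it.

Answer: original

Derivation:
After op 1 (insert('z')): buffer="bwjyfrfzosz" (len 11), cursors c1@8 c2@11, authorship .......1..2
After op 2 (add_cursor(8)): buffer="bwjyfrfzosz" (len 11), cursors c1@8 c3@8 c2@11, authorship .......1..2
After op 3 (delete): buffer="bwjyfros" (len 8), cursors c1@6 c3@6 c2@8, authorship ........
After op 4 (move_right): buffer="bwjyfros" (len 8), cursors c1@7 c3@7 c2@8, authorship ........
After op 5 (insert('x')): buffer="bwjyfroxxsx" (len 11), cursors c1@9 c3@9 c2@11, authorship .......13.2
Authorship (.=original, N=cursor N): . . . . . . . 1 3 . 2
Index 9: author = original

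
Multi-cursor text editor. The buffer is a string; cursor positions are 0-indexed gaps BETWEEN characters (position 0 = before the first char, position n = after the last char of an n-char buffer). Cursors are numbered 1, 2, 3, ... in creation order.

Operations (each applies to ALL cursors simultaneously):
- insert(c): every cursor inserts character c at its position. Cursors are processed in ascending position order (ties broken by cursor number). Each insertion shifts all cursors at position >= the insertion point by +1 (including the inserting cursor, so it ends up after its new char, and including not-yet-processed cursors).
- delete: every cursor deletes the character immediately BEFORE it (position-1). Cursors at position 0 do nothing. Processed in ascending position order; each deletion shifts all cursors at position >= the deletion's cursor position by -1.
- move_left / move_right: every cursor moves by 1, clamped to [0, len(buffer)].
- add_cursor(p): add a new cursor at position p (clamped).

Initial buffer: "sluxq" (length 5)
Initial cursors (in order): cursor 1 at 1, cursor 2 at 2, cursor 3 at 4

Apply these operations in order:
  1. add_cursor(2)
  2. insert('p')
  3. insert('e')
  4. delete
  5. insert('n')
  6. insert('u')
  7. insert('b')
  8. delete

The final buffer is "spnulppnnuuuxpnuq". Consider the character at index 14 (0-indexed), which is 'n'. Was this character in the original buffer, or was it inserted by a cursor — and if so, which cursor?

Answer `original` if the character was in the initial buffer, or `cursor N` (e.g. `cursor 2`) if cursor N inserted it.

Answer: cursor 3

Derivation:
After op 1 (add_cursor(2)): buffer="sluxq" (len 5), cursors c1@1 c2@2 c4@2 c3@4, authorship .....
After op 2 (insert('p')): buffer="splppuxpq" (len 9), cursors c1@2 c2@5 c4@5 c3@8, authorship .1.24..3.
After op 3 (insert('e')): buffer="spelppeeuxpeq" (len 13), cursors c1@3 c2@8 c4@8 c3@12, authorship .11.2424..33.
After op 4 (delete): buffer="splppuxpq" (len 9), cursors c1@2 c2@5 c4@5 c3@8, authorship .1.24..3.
After op 5 (insert('n')): buffer="spnlppnnuxpnq" (len 13), cursors c1@3 c2@8 c4@8 c3@12, authorship .11.2424..33.
After op 6 (insert('u')): buffer="spnulppnnuuuxpnuq" (len 17), cursors c1@4 c2@11 c4@11 c3@16, authorship .111.242424..333.
After op 7 (insert('b')): buffer="spnublppnnuubbuxpnubq" (len 21), cursors c1@5 c2@14 c4@14 c3@20, authorship .1111.24242424..3333.
After op 8 (delete): buffer="spnulppnnuuuxpnuq" (len 17), cursors c1@4 c2@11 c4@11 c3@16, authorship .111.242424..333.
Authorship (.=original, N=cursor N): . 1 1 1 . 2 4 2 4 2 4 . . 3 3 3 .
Index 14: author = 3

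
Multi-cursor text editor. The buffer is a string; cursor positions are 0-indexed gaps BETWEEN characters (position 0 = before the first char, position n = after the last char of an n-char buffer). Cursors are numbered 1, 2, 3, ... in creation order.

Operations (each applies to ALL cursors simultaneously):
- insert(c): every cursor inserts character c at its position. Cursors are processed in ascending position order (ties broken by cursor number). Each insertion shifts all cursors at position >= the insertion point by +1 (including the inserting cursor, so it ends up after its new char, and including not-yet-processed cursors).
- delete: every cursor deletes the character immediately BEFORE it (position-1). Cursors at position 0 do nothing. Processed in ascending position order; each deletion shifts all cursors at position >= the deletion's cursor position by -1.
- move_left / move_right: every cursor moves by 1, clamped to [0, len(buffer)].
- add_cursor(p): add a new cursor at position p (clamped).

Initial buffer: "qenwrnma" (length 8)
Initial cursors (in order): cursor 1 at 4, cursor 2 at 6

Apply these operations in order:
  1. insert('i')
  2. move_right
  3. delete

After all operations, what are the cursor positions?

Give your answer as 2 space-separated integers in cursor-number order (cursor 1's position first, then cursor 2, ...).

After op 1 (insert('i')): buffer="qenwirnima" (len 10), cursors c1@5 c2@8, authorship ....1..2..
After op 2 (move_right): buffer="qenwirnima" (len 10), cursors c1@6 c2@9, authorship ....1..2..
After op 3 (delete): buffer="qenwinia" (len 8), cursors c1@5 c2@7, authorship ....1.2.

Answer: 5 7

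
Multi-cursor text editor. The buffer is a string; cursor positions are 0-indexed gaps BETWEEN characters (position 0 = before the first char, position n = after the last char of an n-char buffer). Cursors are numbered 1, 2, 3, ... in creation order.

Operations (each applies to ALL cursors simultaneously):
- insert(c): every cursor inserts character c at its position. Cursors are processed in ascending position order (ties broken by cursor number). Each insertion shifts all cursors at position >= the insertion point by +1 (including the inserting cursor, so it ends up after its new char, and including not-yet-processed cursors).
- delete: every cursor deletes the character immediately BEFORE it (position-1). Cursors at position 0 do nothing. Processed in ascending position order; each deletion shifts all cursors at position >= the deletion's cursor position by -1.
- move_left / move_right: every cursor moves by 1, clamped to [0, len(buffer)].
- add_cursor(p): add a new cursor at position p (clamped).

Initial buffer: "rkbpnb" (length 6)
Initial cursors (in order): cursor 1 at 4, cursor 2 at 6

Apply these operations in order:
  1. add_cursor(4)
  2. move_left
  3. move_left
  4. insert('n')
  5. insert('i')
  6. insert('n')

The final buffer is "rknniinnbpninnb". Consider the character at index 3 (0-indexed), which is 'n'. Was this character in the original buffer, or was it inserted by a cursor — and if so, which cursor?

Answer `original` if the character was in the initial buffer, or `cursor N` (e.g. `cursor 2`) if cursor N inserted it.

Answer: cursor 3

Derivation:
After op 1 (add_cursor(4)): buffer="rkbpnb" (len 6), cursors c1@4 c3@4 c2@6, authorship ......
After op 2 (move_left): buffer="rkbpnb" (len 6), cursors c1@3 c3@3 c2@5, authorship ......
After op 3 (move_left): buffer="rkbpnb" (len 6), cursors c1@2 c3@2 c2@4, authorship ......
After op 4 (insert('n')): buffer="rknnbpnnb" (len 9), cursors c1@4 c3@4 c2@7, authorship ..13..2..
After op 5 (insert('i')): buffer="rknniibpninb" (len 12), cursors c1@6 c3@6 c2@10, authorship ..1313..22..
After op 6 (insert('n')): buffer="rknniinnbpninnb" (len 15), cursors c1@8 c3@8 c2@13, authorship ..131313..222..
Authorship (.=original, N=cursor N): . . 1 3 1 3 1 3 . . 2 2 2 . .
Index 3: author = 3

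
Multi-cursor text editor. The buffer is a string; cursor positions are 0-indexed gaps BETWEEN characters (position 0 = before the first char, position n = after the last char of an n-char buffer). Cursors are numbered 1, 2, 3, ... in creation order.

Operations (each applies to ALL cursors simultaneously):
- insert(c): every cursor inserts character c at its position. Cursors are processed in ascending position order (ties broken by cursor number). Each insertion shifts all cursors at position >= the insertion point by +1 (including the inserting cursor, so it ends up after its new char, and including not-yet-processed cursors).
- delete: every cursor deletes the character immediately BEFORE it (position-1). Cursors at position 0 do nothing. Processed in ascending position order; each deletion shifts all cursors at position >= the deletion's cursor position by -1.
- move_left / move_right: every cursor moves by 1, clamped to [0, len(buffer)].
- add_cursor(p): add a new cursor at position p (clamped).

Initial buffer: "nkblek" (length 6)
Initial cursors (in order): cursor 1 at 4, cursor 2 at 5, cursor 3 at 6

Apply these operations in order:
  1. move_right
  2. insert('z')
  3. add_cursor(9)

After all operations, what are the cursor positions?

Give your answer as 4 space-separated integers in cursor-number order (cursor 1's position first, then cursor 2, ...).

After op 1 (move_right): buffer="nkblek" (len 6), cursors c1@5 c2@6 c3@6, authorship ......
After op 2 (insert('z')): buffer="nkblezkzz" (len 9), cursors c1@6 c2@9 c3@9, authorship .....1.23
After op 3 (add_cursor(9)): buffer="nkblezkzz" (len 9), cursors c1@6 c2@9 c3@9 c4@9, authorship .....1.23

Answer: 6 9 9 9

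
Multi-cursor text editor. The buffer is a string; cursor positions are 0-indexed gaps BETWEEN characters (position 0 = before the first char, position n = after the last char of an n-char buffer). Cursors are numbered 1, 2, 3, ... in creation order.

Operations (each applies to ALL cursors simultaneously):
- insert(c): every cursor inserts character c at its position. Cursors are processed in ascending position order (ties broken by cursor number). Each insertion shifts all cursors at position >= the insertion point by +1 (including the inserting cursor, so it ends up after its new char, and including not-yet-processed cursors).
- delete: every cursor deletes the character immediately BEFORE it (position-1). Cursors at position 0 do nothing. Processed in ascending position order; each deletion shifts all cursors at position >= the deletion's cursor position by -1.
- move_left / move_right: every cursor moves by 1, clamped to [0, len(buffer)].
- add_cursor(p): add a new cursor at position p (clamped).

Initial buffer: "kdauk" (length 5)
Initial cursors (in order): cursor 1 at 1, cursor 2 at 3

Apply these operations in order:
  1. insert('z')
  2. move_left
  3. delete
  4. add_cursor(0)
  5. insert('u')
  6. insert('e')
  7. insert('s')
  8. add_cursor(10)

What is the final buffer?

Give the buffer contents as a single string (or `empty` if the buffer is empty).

After op 1 (insert('z')): buffer="kzdazuk" (len 7), cursors c1@2 c2@5, authorship .1..2..
After op 2 (move_left): buffer="kzdazuk" (len 7), cursors c1@1 c2@4, authorship .1..2..
After op 3 (delete): buffer="zdzuk" (len 5), cursors c1@0 c2@2, authorship 1.2..
After op 4 (add_cursor(0)): buffer="zdzuk" (len 5), cursors c1@0 c3@0 c2@2, authorship 1.2..
After op 5 (insert('u')): buffer="uuzduzuk" (len 8), cursors c1@2 c3@2 c2@5, authorship 131.22..
After op 6 (insert('e')): buffer="uueezduezuk" (len 11), cursors c1@4 c3@4 c2@8, authorship 13131.222..
After op 7 (insert('s')): buffer="uueesszdueszuk" (len 14), cursors c1@6 c3@6 c2@11, authorship 1313131.2222..
After op 8 (add_cursor(10)): buffer="uueesszdueszuk" (len 14), cursors c1@6 c3@6 c4@10 c2@11, authorship 1313131.2222..

Answer: uueesszdueszuk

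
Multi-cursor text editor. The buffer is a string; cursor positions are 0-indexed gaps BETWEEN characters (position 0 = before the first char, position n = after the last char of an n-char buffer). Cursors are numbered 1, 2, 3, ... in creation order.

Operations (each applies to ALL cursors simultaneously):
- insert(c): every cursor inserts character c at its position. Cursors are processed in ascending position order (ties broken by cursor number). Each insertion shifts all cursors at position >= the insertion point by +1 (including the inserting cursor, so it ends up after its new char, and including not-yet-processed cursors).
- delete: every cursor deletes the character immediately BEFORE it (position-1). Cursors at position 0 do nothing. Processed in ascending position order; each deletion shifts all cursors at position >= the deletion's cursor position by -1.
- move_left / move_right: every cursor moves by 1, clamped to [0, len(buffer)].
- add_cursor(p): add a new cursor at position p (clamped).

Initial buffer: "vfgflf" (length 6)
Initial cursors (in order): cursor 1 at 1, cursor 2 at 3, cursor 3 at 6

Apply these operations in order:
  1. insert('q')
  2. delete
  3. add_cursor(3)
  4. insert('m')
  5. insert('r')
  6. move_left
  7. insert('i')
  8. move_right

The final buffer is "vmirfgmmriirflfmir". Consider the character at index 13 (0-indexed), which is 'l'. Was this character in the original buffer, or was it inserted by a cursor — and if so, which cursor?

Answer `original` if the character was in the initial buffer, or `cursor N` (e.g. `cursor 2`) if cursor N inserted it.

After op 1 (insert('q')): buffer="vqfgqflfq" (len 9), cursors c1@2 c2@5 c3@9, authorship .1..2...3
After op 2 (delete): buffer="vfgflf" (len 6), cursors c1@1 c2@3 c3@6, authorship ......
After op 3 (add_cursor(3)): buffer="vfgflf" (len 6), cursors c1@1 c2@3 c4@3 c3@6, authorship ......
After op 4 (insert('m')): buffer="vmfgmmflfm" (len 10), cursors c1@2 c2@6 c4@6 c3@10, authorship .1..24...3
After op 5 (insert('r')): buffer="vmrfgmmrrflfmr" (len 14), cursors c1@3 c2@9 c4@9 c3@14, authorship .11..2424...33
After op 6 (move_left): buffer="vmrfgmmrrflfmr" (len 14), cursors c1@2 c2@8 c4@8 c3@13, authorship .11..2424...33
After op 7 (insert('i')): buffer="vmirfgmmriirflfmir" (len 18), cursors c1@3 c2@11 c4@11 c3@17, authorship .111..242244...333
After op 8 (move_right): buffer="vmirfgmmriirflfmir" (len 18), cursors c1@4 c2@12 c4@12 c3@18, authorship .111..242244...333
Authorship (.=original, N=cursor N): . 1 1 1 . . 2 4 2 2 4 4 . . . 3 3 3
Index 13: author = original

Answer: original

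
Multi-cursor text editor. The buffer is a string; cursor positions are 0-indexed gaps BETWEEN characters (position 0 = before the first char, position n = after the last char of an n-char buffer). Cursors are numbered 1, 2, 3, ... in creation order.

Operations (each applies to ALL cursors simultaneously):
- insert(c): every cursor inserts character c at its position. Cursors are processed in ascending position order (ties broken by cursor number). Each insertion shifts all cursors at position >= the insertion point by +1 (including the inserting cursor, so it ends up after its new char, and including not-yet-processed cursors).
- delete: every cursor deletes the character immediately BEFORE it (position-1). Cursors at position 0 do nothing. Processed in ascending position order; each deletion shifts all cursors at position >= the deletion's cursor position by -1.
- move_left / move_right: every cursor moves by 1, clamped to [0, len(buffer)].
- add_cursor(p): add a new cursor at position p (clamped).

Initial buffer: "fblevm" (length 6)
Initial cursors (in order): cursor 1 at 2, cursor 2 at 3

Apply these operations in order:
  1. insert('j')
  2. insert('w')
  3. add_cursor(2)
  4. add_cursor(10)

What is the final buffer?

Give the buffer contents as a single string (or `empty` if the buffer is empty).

Answer: fbjwljwevm

Derivation:
After op 1 (insert('j')): buffer="fbjljevm" (len 8), cursors c1@3 c2@5, authorship ..1.2...
After op 2 (insert('w')): buffer="fbjwljwevm" (len 10), cursors c1@4 c2@7, authorship ..11.22...
After op 3 (add_cursor(2)): buffer="fbjwljwevm" (len 10), cursors c3@2 c1@4 c2@7, authorship ..11.22...
After op 4 (add_cursor(10)): buffer="fbjwljwevm" (len 10), cursors c3@2 c1@4 c2@7 c4@10, authorship ..11.22...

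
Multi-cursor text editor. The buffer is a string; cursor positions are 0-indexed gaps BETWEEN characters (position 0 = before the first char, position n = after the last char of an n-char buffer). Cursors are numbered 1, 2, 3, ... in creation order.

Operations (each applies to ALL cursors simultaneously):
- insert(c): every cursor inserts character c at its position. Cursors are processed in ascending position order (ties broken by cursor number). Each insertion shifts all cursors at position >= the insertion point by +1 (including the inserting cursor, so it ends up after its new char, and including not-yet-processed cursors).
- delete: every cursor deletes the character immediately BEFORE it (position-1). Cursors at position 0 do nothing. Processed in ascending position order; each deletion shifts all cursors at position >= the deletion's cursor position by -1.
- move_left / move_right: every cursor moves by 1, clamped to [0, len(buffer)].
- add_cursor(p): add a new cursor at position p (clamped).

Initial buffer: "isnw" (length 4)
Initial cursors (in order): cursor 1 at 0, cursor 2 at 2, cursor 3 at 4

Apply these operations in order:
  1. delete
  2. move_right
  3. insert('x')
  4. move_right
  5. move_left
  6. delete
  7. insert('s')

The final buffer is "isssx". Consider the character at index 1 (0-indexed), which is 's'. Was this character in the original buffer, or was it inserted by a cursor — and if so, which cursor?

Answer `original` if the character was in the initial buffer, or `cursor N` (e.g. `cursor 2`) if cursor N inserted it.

Answer: cursor 1

Derivation:
After op 1 (delete): buffer="in" (len 2), cursors c1@0 c2@1 c3@2, authorship ..
After op 2 (move_right): buffer="in" (len 2), cursors c1@1 c2@2 c3@2, authorship ..
After op 3 (insert('x')): buffer="ixnxx" (len 5), cursors c1@2 c2@5 c3@5, authorship .1.23
After op 4 (move_right): buffer="ixnxx" (len 5), cursors c1@3 c2@5 c3@5, authorship .1.23
After op 5 (move_left): buffer="ixnxx" (len 5), cursors c1@2 c2@4 c3@4, authorship .1.23
After op 6 (delete): buffer="ix" (len 2), cursors c1@1 c2@1 c3@1, authorship .3
After op 7 (insert('s')): buffer="isssx" (len 5), cursors c1@4 c2@4 c3@4, authorship .1233
Authorship (.=original, N=cursor N): . 1 2 3 3
Index 1: author = 1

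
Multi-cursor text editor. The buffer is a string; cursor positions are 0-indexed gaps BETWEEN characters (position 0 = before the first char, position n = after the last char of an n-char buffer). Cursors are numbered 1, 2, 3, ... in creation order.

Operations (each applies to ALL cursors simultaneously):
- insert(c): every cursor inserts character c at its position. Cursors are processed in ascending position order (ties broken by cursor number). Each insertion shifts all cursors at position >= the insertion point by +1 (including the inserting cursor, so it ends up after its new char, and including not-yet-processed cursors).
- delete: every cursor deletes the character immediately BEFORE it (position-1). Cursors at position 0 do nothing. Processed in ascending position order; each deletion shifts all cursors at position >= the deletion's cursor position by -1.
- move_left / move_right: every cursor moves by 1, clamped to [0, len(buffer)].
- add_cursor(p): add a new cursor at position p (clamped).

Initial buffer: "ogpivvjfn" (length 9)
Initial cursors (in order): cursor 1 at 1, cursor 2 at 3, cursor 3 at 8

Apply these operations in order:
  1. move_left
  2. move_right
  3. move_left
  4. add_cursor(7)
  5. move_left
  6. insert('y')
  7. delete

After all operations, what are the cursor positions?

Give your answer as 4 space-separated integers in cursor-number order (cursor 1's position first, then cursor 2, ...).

After op 1 (move_left): buffer="ogpivvjfn" (len 9), cursors c1@0 c2@2 c3@7, authorship .........
After op 2 (move_right): buffer="ogpivvjfn" (len 9), cursors c1@1 c2@3 c3@8, authorship .........
After op 3 (move_left): buffer="ogpivvjfn" (len 9), cursors c1@0 c2@2 c3@7, authorship .........
After op 4 (add_cursor(7)): buffer="ogpivvjfn" (len 9), cursors c1@0 c2@2 c3@7 c4@7, authorship .........
After op 5 (move_left): buffer="ogpivvjfn" (len 9), cursors c1@0 c2@1 c3@6 c4@6, authorship .........
After op 6 (insert('y')): buffer="yoygpivvyyjfn" (len 13), cursors c1@1 c2@3 c3@10 c4@10, authorship 1.2.....34...
After op 7 (delete): buffer="ogpivvjfn" (len 9), cursors c1@0 c2@1 c3@6 c4@6, authorship .........

Answer: 0 1 6 6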